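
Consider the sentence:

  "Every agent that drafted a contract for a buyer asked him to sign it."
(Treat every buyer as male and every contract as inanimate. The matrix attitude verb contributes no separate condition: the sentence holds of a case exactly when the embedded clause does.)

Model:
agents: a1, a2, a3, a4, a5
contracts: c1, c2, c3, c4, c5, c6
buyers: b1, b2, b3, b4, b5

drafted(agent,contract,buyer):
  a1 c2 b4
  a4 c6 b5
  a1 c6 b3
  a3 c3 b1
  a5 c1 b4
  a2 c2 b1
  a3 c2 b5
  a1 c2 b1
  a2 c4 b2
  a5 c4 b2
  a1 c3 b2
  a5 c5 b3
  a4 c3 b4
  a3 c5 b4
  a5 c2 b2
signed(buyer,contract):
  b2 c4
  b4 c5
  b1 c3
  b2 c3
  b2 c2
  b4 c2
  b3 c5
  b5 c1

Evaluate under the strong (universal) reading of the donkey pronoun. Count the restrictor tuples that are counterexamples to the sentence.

"him" takes "a buyer" as antecedent and "it" takes "a contract"; both are donkey pronouns co-varying with the restrictor.
Strong reading: for every (a,c,b) with drafted(a,c,b), signed(b,c).
Restrictor triples: (a1,c2,b1)→signed(b1,c2) ✗  (a1,c2,b4)→signed(b4,c2) ✓  (a1,c3,b2)→signed(b2,c3) ✓  (a1,c6,b3)→signed(b3,c6) ✗  (a2,c2,b1)→signed(b1,c2) ✗  (a2,c4,b2)→signed(b2,c4) ✓  (a3,c2,b5)→signed(b5,c2) ✗  (a3,c3,b1)→signed(b1,c3) ✓  (a3,c5,b4)→signed(b4,c5) ✓  (a4,c3,b4)→signed(b4,c3) ✗  (a4,c6,b5)→signed(b5,c6) ✗  (a5,c1,b4)→signed(b4,c1) ✗  (a5,c2,b2)→signed(b2,c2) ✓  (a5,c4,b2)→signed(b2,c4) ✓  (a5,c5,b3)→signed(b3,c5) ✓
Counterexamples (restrictor triples failing the scope): 7.

7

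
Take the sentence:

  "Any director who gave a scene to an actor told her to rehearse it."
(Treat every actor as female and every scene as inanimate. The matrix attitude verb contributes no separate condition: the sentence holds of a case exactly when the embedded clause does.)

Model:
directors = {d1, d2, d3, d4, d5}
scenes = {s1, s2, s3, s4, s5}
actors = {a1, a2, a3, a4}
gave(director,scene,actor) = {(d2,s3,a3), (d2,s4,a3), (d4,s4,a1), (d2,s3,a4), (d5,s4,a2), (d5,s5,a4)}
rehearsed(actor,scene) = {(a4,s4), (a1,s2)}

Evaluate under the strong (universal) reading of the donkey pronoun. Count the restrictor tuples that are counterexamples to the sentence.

6

"her" takes "an actor" as antecedent and "it" takes "a scene"; both are donkey pronouns co-varying with the restrictor.
Strong reading: for every (d,s,a) with gave(d,s,a), rehearsed(a,s).
Restrictor triples: (d2,s3,a3)→rehearsed(a3,s3) ✗  (d2,s3,a4)→rehearsed(a4,s3) ✗  (d2,s4,a3)→rehearsed(a3,s4) ✗  (d4,s4,a1)→rehearsed(a1,s4) ✗  (d5,s4,a2)→rehearsed(a2,s4) ✗  (d5,s5,a4)→rehearsed(a4,s5) ✗
Counterexamples (restrictor triples failing the scope): 6.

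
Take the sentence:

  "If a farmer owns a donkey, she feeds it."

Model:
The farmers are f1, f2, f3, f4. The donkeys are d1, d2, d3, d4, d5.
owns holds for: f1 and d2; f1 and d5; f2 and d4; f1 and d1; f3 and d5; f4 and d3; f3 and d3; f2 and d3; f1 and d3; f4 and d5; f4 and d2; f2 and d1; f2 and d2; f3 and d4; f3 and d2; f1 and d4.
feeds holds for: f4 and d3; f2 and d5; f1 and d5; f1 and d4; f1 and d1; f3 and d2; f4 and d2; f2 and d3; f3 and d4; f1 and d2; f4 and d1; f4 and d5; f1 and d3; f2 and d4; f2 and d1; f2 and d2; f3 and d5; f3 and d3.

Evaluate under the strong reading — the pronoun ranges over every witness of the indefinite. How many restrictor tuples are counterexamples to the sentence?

0

"it" takes "a donkey" as antecedent — a donkey pronoun bound across the clause boundary.
Strong reading: for every (f,d) with owns(f,d), feeds(f,d).
Restrictor pairs: (f1,d1) ✓  (f1,d2) ✓  (f1,d3) ✓  (f1,d4) ✓  (f1,d5) ✓  (f2,d1) ✓  (f2,d2) ✓  (f2,d3) ✓  (f2,d4) ✓  (f3,d2) ✓  (f3,d3) ✓  (f3,d4) ✓  (f3,d5) ✓  (f4,d2) ✓  (f4,d3) ✓  (f4,d5) ✓
Counterexamples (restrictor pairs failing the scope): 0.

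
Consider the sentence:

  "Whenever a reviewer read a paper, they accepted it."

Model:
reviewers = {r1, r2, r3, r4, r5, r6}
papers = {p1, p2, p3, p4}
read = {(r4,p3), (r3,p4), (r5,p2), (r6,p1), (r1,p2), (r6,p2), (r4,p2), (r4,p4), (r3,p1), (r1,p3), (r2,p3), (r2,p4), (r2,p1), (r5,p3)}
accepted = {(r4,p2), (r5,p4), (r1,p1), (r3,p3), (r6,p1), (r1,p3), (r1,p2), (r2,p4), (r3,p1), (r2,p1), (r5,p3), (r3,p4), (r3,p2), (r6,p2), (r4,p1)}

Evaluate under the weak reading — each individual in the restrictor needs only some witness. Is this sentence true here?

True

"it" takes "a paper" as antecedent — a donkey pronoun bound across the clause boundary.
Weak reading: every reviewer r with some read-paper has at least one read-paper p such that accepted(r,p).
Per reviewer: r1:✓  r2:✓  r3:✓  r4:✓  r5:✓  r6:✓
Every reviewer in the restrictor has a witness.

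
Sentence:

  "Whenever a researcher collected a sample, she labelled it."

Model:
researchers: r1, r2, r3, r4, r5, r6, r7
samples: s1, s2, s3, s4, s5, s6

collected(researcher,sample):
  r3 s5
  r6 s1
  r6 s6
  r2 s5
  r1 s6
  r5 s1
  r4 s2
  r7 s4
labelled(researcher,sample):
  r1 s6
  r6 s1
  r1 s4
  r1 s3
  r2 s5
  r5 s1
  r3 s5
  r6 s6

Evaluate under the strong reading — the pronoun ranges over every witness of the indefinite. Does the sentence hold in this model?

False

"it" takes "a sample" as antecedent — a donkey pronoun bound across the clause boundary.
Strong reading: for every (r,s) with collected(r,s), labelled(r,s).
Restrictor pairs: (r1,s6) ✓  (r2,s5) ✓  (r3,s5) ✓  (r4,s2) ✗  (r5,s1) ✓  (r6,s1) ✓  (r6,s6) ✓  (r7,s4) ✗
Counterexample: (r4,s2) is in collected but fails the scope.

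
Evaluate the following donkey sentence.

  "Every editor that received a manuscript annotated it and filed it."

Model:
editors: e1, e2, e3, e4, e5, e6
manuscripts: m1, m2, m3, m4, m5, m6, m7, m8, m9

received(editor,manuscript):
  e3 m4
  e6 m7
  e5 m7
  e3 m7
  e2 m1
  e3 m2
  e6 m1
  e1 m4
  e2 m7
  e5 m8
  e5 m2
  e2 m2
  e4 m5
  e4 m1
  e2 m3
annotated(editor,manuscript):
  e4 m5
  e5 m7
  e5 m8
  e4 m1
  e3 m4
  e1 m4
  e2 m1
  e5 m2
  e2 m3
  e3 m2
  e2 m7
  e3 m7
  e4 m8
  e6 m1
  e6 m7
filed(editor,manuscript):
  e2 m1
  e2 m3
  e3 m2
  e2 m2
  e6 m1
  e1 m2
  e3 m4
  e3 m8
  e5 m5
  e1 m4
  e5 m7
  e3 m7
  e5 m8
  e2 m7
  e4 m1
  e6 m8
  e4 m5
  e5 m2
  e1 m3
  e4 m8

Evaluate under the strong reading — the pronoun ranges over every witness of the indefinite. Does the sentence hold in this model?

"it" takes "a manuscript" as antecedent — a donkey pronoun bound across the clause boundary.
Strong reading: for every (e,m) with received(e,m), annotated(e,m) ∧ filed(e,m).
Restrictor pairs: (e1,m4) ✓  (e2,m1) ✓  (e2,m2) ✗  (e2,m3) ✓  (e2,m7) ✓  (e3,m2) ✓  (e3,m4) ✓  (e3,m7) ✓  (e4,m1) ✓  (e4,m5) ✓  (e5,m2) ✓  (e5,m7) ✓  (e5,m8) ✓  (e6,m1) ✓  (e6,m7) ✗
Counterexample: (e2,m2) is in received but fails the scope.

False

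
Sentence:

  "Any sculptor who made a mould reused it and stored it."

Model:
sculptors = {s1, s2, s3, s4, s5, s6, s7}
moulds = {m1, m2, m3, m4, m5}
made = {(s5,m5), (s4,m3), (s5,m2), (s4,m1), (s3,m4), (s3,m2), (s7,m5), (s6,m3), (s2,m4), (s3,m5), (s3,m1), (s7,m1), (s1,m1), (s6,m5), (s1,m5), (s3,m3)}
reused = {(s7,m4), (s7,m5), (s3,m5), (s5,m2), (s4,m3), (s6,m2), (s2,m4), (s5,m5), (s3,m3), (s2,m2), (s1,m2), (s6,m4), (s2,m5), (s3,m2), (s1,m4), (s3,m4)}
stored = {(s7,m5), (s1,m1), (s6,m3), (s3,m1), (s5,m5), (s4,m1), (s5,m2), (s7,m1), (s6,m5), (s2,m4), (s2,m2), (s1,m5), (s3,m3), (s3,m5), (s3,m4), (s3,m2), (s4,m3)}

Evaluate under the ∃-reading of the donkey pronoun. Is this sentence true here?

False

"it" takes "a mould" as antecedent — a donkey pronoun bound across the clause boundary.
Weak reading: every sculptor s with some made-mould has at least one made-mould m such that reused(s,m) ∧ stored(s,m).
Per sculptor: s1:✗  s2:✓  s3:✓  s4:✓  s5:✓  s6:✗  s7:✓
s1 has no witness among its made-moulds.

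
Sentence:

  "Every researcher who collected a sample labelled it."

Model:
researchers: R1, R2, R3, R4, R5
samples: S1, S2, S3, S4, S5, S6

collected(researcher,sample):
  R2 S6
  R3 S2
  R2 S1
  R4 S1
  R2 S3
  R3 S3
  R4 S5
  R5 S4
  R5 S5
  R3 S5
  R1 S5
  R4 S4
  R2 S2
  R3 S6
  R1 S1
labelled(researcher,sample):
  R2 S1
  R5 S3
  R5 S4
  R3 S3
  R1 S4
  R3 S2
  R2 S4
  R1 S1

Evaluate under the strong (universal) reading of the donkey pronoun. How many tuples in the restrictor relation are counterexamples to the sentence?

"it" takes "a sample" as antecedent — a donkey pronoun bound across the clause boundary.
Strong reading: for every (r,s) with collected(r,s), labelled(r,s).
Restrictor pairs: (R1,S1) ✓  (R1,S5) ✗  (R2,S1) ✓  (R2,S2) ✗  (R2,S3) ✗  (R2,S6) ✗  (R3,S2) ✓  (R3,S3) ✓  (R3,S5) ✗  (R3,S6) ✗  (R4,S1) ✗  (R4,S4) ✗  (R4,S5) ✗  (R5,S4) ✓  (R5,S5) ✗
Counterexamples (restrictor pairs failing the scope): 10.

10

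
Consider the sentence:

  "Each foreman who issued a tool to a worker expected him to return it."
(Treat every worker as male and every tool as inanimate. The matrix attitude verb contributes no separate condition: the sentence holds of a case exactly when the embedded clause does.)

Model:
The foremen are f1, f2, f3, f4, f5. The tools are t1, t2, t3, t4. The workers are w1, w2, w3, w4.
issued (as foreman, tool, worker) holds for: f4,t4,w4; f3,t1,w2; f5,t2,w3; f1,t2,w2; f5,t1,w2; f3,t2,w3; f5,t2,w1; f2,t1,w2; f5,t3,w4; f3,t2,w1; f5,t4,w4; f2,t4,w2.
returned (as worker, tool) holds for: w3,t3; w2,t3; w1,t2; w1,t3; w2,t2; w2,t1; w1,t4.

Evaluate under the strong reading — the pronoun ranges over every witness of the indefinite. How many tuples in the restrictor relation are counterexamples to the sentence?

6

"him" takes "a worker" as antecedent and "it" takes "a tool"; both are donkey pronouns co-varying with the restrictor.
Strong reading: for every (f,t,w) with issued(f,t,w), returned(w,t).
Restrictor triples: (f1,t2,w2)→returned(w2,t2) ✓  (f2,t1,w2)→returned(w2,t1) ✓  (f2,t4,w2)→returned(w2,t4) ✗  (f3,t1,w2)→returned(w2,t1) ✓  (f3,t2,w1)→returned(w1,t2) ✓  (f3,t2,w3)→returned(w3,t2) ✗  (f4,t4,w4)→returned(w4,t4) ✗  (f5,t1,w2)→returned(w2,t1) ✓  (f5,t2,w1)→returned(w1,t2) ✓  (f5,t2,w3)→returned(w3,t2) ✗  (f5,t3,w4)→returned(w4,t3) ✗  (f5,t4,w4)→returned(w4,t4) ✗
Counterexamples (restrictor triples failing the scope): 6.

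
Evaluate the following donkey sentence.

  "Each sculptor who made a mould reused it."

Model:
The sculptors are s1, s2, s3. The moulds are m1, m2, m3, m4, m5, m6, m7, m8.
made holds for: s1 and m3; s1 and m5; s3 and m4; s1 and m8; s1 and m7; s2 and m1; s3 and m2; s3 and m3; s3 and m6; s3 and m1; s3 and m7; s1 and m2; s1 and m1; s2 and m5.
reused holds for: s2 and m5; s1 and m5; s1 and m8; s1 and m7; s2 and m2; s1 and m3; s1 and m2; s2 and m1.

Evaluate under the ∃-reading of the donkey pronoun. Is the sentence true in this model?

"it" takes "a mould" as antecedent — a donkey pronoun bound across the clause boundary.
Weak reading: every sculptor s with some made-mould has at least one made-mould m such that reused(s,m).
Per sculptor: s1:✓  s2:✓  s3:✗
s3 has no witness among its made-moulds.

False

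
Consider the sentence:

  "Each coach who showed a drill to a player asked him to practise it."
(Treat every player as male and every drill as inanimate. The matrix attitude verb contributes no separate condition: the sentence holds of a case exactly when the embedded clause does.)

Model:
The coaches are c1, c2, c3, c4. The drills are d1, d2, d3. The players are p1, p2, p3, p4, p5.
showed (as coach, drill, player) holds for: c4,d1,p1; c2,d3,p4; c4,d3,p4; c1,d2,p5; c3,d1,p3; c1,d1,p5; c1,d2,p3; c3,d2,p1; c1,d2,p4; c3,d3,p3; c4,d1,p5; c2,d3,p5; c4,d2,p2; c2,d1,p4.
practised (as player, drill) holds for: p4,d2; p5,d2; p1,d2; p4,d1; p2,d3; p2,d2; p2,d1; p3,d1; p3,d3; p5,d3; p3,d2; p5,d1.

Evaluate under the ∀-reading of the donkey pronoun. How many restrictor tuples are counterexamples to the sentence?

3

"him" takes "a player" as antecedent and "it" takes "a drill"; both are donkey pronouns co-varying with the restrictor.
Strong reading: for every (c,d,p) with showed(c,d,p), practised(p,d).
Restrictor triples: (c1,d1,p5)→practised(p5,d1) ✓  (c1,d2,p3)→practised(p3,d2) ✓  (c1,d2,p4)→practised(p4,d2) ✓  (c1,d2,p5)→practised(p5,d2) ✓  (c2,d1,p4)→practised(p4,d1) ✓  (c2,d3,p4)→practised(p4,d3) ✗  (c2,d3,p5)→practised(p5,d3) ✓  (c3,d1,p3)→practised(p3,d1) ✓  (c3,d2,p1)→practised(p1,d2) ✓  (c3,d3,p3)→practised(p3,d3) ✓  (c4,d1,p1)→practised(p1,d1) ✗  (c4,d1,p5)→practised(p5,d1) ✓  (c4,d2,p2)→practised(p2,d2) ✓  (c4,d3,p4)→practised(p4,d3) ✗
Counterexamples (restrictor triples failing the scope): 3.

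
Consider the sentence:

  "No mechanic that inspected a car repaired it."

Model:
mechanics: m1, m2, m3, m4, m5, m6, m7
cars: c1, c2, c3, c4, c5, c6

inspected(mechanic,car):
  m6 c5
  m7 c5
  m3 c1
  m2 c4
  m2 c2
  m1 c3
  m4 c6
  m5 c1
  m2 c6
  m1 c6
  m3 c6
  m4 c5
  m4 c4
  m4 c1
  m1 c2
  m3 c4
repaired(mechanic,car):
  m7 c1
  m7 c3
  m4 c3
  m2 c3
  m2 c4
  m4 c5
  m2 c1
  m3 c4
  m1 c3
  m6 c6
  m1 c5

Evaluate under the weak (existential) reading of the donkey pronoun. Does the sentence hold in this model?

"it" takes "a car" as antecedent — a donkey pronoun bound across the clause boundary.
Truth condition: for no (m,c) with inspected(m,c) does repaired(m,c) hold.
Restrictor pairs — does the scope hold? (m1,c2):fails  (m1,c3):holds  (m1,c6):fails  (m2,c2):fails  (m2,c4):holds  (m2,c6):fails  (m3,c1):fails  (m3,c4):holds  (m3,c6):fails  (m4,c1):fails  (m4,c4):fails  (m4,c5):holds  (m4,c6):fails  (m5,c1):fails  (m6,c5):fails  (m7,c5):fails
Scope holds for 4 pair(s), so the sentence is false.

False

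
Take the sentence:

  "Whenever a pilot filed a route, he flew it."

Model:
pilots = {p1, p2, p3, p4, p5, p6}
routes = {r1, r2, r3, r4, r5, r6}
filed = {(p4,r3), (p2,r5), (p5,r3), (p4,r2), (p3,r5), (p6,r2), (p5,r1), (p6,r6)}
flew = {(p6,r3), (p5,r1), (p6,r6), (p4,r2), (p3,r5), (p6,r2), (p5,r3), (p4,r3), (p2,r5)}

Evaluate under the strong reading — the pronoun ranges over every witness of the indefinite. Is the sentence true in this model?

"it" takes "a route" as antecedent — a donkey pronoun bound across the clause boundary.
Strong reading: for every (p,r) with filed(p,r), flew(p,r).
Restrictor pairs: (p2,r5) ✓  (p3,r5) ✓  (p4,r2) ✓  (p4,r3) ✓  (p5,r1) ✓  (p5,r3) ✓  (p6,r2) ✓  (p6,r6) ✓
Every restrictor pair satisfies the scope.

True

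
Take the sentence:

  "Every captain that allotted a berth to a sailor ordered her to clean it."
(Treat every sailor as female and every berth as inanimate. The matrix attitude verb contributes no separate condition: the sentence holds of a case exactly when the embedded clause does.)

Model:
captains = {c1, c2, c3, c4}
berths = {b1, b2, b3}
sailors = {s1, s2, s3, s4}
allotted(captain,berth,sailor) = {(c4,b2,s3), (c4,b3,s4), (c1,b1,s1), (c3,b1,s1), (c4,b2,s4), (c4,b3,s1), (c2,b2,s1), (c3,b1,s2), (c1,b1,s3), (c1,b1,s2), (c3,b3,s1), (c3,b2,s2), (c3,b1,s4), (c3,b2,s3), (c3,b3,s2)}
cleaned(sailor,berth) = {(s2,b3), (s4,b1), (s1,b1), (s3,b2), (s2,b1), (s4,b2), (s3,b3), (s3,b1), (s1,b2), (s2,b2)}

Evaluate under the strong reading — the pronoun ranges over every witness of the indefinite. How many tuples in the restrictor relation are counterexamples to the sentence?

3

"her" takes "a sailor" as antecedent and "it" takes "a berth"; both are donkey pronouns co-varying with the restrictor.
Strong reading: for every (c,b,s) with allotted(c,b,s), cleaned(s,b).
Restrictor triples: (c1,b1,s1)→cleaned(s1,b1) ✓  (c1,b1,s2)→cleaned(s2,b1) ✓  (c1,b1,s3)→cleaned(s3,b1) ✓  (c2,b2,s1)→cleaned(s1,b2) ✓  (c3,b1,s1)→cleaned(s1,b1) ✓  (c3,b1,s2)→cleaned(s2,b1) ✓  (c3,b1,s4)→cleaned(s4,b1) ✓  (c3,b2,s2)→cleaned(s2,b2) ✓  (c3,b2,s3)→cleaned(s3,b2) ✓  (c3,b3,s1)→cleaned(s1,b3) ✗  (c3,b3,s2)→cleaned(s2,b3) ✓  (c4,b2,s3)→cleaned(s3,b2) ✓  (c4,b2,s4)→cleaned(s4,b2) ✓  (c4,b3,s1)→cleaned(s1,b3) ✗  (c4,b3,s4)→cleaned(s4,b3) ✗
Counterexamples (restrictor triples failing the scope): 3.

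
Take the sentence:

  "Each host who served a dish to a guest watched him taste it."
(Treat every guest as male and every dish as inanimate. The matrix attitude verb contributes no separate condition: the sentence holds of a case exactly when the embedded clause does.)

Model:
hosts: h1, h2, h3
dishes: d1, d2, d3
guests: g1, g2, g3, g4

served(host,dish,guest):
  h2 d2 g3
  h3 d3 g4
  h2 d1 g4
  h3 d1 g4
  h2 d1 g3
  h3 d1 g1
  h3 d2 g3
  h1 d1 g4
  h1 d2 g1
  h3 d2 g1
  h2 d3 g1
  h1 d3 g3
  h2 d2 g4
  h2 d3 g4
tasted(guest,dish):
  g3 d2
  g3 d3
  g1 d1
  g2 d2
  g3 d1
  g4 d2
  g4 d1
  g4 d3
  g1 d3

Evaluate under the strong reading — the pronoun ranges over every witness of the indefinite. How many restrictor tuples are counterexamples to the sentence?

"him" takes "a guest" as antecedent and "it" takes "a dish"; both are donkey pronouns co-varying with the restrictor.
Strong reading: for every (h,d,g) with served(h,d,g), tasted(g,d).
Restrictor triples: (h1,d1,g4)→tasted(g4,d1) ✓  (h1,d2,g1)→tasted(g1,d2) ✗  (h1,d3,g3)→tasted(g3,d3) ✓  (h2,d1,g3)→tasted(g3,d1) ✓  (h2,d1,g4)→tasted(g4,d1) ✓  (h2,d2,g3)→tasted(g3,d2) ✓  (h2,d2,g4)→tasted(g4,d2) ✓  (h2,d3,g1)→tasted(g1,d3) ✓  (h2,d3,g4)→tasted(g4,d3) ✓  (h3,d1,g1)→tasted(g1,d1) ✓  (h3,d1,g4)→tasted(g4,d1) ✓  (h3,d2,g1)→tasted(g1,d2) ✗  (h3,d2,g3)→tasted(g3,d2) ✓  (h3,d3,g4)→tasted(g4,d3) ✓
Counterexamples (restrictor triples failing the scope): 2.

2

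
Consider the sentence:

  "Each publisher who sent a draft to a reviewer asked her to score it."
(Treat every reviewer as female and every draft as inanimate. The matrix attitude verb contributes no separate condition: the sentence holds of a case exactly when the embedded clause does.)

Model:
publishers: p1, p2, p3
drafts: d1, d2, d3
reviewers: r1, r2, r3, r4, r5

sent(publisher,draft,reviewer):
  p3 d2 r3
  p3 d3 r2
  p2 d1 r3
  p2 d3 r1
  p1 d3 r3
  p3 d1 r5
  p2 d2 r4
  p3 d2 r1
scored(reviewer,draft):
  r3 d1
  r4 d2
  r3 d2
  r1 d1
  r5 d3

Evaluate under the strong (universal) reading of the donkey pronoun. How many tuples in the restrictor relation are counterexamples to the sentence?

"her" takes "a reviewer" as antecedent and "it" takes "a draft"; both are donkey pronouns co-varying with the restrictor.
Strong reading: for every (p,d,r) with sent(p,d,r), scored(r,d).
Restrictor triples: (p1,d3,r3)→scored(r3,d3) ✗  (p2,d1,r3)→scored(r3,d1) ✓  (p2,d2,r4)→scored(r4,d2) ✓  (p2,d3,r1)→scored(r1,d3) ✗  (p3,d1,r5)→scored(r5,d1) ✗  (p3,d2,r1)→scored(r1,d2) ✗  (p3,d2,r3)→scored(r3,d2) ✓  (p3,d3,r2)→scored(r2,d3) ✗
Counterexamples (restrictor triples failing the scope): 5.

5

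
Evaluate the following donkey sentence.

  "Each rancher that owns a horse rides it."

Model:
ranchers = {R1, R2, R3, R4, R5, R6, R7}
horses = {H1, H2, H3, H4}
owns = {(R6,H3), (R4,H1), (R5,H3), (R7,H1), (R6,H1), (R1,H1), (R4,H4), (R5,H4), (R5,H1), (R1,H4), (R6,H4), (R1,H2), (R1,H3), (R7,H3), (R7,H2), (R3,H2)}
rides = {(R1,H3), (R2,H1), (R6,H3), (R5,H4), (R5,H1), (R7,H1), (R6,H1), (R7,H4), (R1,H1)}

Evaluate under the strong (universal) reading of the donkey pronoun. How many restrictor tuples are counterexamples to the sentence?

9

"it" takes "a horse" as antecedent — a donkey pronoun bound across the clause boundary.
Strong reading: for every (r,h) with owns(r,h), rides(r,h).
Restrictor pairs: (R1,H1) ✓  (R1,H2) ✗  (R1,H3) ✓  (R1,H4) ✗  (R3,H2) ✗  (R4,H1) ✗  (R4,H4) ✗  (R5,H1) ✓  (R5,H3) ✗  (R5,H4) ✓  (R6,H1) ✓  (R6,H3) ✓  (R6,H4) ✗  (R7,H1) ✓  (R7,H2) ✗  (R7,H3) ✗
Counterexamples (restrictor pairs failing the scope): 9.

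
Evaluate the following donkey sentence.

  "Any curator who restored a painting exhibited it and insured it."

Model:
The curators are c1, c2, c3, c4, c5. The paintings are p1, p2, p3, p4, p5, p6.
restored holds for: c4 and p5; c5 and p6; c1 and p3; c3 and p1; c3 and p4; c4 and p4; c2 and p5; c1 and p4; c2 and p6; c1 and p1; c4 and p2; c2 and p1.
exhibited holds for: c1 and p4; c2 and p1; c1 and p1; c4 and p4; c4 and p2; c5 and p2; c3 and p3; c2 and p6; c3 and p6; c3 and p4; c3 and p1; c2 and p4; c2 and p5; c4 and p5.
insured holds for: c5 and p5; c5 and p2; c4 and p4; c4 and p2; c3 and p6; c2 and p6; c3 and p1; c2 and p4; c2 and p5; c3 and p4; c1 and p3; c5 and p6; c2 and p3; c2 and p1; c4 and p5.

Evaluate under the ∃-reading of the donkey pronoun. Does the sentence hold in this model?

False

"it" takes "a painting" as antecedent — a donkey pronoun bound across the clause boundary.
Weak reading: every curator c with some restored-painting has at least one restored-painting p such that exhibited(c,p) ∧ insured(c,p).
Per curator: c1:✗  c2:✓  c3:✓  c4:✓  c5:✗
c1 has no witness among its restored-paintings.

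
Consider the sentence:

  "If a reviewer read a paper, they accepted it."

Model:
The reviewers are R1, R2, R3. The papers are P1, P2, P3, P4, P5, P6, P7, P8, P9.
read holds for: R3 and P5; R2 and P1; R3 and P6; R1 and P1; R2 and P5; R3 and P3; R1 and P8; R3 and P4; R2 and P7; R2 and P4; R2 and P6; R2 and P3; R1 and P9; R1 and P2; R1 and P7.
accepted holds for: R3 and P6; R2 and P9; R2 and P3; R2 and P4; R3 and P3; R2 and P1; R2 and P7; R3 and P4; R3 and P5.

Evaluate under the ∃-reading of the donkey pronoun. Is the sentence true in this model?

"it" takes "a paper" as antecedent — a donkey pronoun bound across the clause boundary.
Weak reading: every reviewer r with some read-paper has at least one read-paper p such that accepted(r,p).
Per reviewer: R1:✗  R2:✓  R3:✓
R1 has no witness among its read-papers.

False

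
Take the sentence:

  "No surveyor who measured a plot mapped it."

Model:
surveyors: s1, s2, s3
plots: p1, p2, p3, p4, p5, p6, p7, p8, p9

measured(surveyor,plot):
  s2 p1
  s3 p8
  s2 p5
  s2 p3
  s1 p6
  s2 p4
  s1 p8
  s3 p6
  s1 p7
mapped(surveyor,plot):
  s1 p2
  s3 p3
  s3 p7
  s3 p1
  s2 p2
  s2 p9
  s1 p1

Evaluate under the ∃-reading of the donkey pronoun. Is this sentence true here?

"it" takes "a plot" as antecedent — a donkey pronoun bound across the clause boundary.
Truth condition: for no (s,p) with measured(s,p) does mapped(s,p) hold.
Restrictor pairs — does the scope hold? (s1,p6):fails  (s1,p7):fails  (s1,p8):fails  (s2,p1):fails  (s2,p3):fails  (s2,p4):fails  (s2,p5):fails  (s3,p6):fails  (s3,p8):fails
Scope holds for no restrictor pair, so the sentence is true.

True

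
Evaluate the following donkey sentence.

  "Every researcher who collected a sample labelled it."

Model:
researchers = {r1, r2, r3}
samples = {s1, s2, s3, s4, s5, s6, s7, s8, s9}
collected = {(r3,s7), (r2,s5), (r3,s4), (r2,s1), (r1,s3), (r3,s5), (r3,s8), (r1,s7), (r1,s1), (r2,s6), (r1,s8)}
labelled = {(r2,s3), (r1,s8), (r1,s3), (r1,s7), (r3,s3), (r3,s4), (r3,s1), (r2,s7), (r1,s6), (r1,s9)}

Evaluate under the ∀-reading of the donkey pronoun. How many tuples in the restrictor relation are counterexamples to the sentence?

7

"it" takes "a sample" as antecedent — a donkey pronoun bound across the clause boundary.
Strong reading: for every (r,s) with collected(r,s), labelled(r,s).
Restrictor pairs: (r1,s1) ✗  (r1,s3) ✓  (r1,s7) ✓  (r1,s8) ✓  (r2,s1) ✗  (r2,s5) ✗  (r2,s6) ✗  (r3,s4) ✓  (r3,s5) ✗  (r3,s7) ✗  (r3,s8) ✗
Counterexamples (restrictor pairs failing the scope): 7.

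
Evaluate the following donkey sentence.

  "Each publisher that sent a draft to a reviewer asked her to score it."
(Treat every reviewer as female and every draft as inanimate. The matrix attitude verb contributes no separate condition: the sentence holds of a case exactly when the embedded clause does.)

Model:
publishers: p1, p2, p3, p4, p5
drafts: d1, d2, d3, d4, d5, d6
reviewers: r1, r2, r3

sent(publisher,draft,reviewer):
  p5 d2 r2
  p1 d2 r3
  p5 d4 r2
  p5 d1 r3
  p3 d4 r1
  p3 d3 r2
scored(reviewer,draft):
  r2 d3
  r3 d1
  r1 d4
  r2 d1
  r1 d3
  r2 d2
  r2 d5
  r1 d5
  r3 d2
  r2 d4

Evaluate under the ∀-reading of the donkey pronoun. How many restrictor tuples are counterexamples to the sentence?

0

"her" takes "a reviewer" as antecedent and "it" takes "a draft"; both are donkey pronouns co-varying with the restrictor.
Strong reading: for every (p,d,r) with sent(p,d,r), scored(r,d).
Restrictor triples: (p1,d2,r3)→scored(r3,d2) ✓  (p3,d3,r2)→scored(r2,d3) ✓  (p3,d4,r1)→scored(r1,d4) ✓  (p5,d1,r3)→scored(r3,d1) ✓  (p5,d2,r2)→scored(r2,d2) ✓  (p5,d4,r2)→scored(r2,d4) ✓
Counterexamples (restrictor triples failing the scope): 0.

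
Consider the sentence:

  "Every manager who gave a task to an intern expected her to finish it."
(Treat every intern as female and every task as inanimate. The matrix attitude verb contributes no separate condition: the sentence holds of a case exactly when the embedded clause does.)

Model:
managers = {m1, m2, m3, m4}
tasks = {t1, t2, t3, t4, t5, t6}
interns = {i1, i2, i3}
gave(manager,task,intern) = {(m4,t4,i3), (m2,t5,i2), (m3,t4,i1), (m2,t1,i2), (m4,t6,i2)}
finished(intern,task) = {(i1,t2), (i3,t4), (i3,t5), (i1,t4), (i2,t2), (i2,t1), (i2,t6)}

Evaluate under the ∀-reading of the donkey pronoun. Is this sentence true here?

"her" takes "an intern" as antecedent and "it" takes "a task"; both are donkey pronouns co-varying with the restrictor.
Strong reading: for every (m,t,i) with gave(m,t,i), finished(i,t).
Restrictor triples: (m2,t1,i2)→finished(i2,t1) ✓  (m2,t5,i2)→finished(i2,t5) ✗  (m3,t4,i1)→finished(i1,t4) ✓  (m4,t4,i3)→finished(i3,t4) ✓  (m4,t6,i2)→finished(i2,t6) ✓
Counterexample: (m2,t5,i2) — finished(i2,t5) does not hold.

False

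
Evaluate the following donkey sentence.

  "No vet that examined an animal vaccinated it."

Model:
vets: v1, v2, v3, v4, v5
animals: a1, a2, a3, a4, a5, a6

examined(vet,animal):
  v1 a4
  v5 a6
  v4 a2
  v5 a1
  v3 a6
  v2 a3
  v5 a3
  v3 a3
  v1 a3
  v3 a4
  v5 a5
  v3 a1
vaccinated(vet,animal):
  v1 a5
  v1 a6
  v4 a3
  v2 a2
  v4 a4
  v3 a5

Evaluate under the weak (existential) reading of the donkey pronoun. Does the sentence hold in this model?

True

"it" takes "an animal" as antecedent — a donkey pronoun bound across the clause boundary.
Truth condition: for no (v,a) with examined(v,a) does vaccinated(v,a) hold.
Restrictor pairs — does the scope hold? (v1,a3):fails  (v1,a4):fails  (v2,a3):fails  (v3,a1):fails  (v3,a3):fails  (v3,a4):fails  (v3,a6):fails  (v4,a2):fails  (v5,a1):fails  (v5,a3):fails  (v5,a5):fails  (v5,a6):fails
Scope holds for no restrictor pair, so the sentence is true.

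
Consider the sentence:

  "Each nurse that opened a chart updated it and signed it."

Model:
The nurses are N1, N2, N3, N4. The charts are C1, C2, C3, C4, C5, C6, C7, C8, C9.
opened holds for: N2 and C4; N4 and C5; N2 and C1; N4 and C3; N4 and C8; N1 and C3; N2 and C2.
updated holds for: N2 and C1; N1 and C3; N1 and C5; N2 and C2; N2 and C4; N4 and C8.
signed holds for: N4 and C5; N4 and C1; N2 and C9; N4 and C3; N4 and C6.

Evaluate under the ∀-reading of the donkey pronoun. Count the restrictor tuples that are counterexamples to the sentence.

"it" takes "a chart" as antecedent — a donkey pronoun bound across the clause boundary.
Strong reading: for every (n,c) with opened(n,c), updated(n,c) ∧ signed(n,c).
Restrictor pairs: (N1,C3) ✗  (N2,C1) ✗  (N2,C2) ✗  (N2,C4) ✗  (N4,C3) ✗  (N4,C5) ✗  (N4,C8) ✗
Counterexamples (restrictor pairs failing the scope): 7.

7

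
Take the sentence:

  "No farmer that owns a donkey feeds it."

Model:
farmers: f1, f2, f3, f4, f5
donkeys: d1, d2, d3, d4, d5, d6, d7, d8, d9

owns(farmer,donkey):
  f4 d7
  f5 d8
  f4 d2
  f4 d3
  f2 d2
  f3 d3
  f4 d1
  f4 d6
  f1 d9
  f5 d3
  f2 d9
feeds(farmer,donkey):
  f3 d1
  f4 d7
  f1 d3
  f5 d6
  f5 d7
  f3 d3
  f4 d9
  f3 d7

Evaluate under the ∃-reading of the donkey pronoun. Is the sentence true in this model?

False

"it" takes "a donkey" as antecedent — a donkey pronoun bound across the clause boundary.
Truth condition: for no (f,d) with owns(f,d) does feeds(f,d) hold.
Restrictor pairs — does the scope hold? (f1,d9):fails  (f2,d2):fails  (f2,d9):fails  (f3,d3):holds  (f4,d1):fails  (f4,d2):fails  (f4,d3):fails  (f4,d6):fails  (f4,d7):holds  (f5,d3):fails  (f5,d8):fails
Scope holds for 2 pair(s), so the sentence is false.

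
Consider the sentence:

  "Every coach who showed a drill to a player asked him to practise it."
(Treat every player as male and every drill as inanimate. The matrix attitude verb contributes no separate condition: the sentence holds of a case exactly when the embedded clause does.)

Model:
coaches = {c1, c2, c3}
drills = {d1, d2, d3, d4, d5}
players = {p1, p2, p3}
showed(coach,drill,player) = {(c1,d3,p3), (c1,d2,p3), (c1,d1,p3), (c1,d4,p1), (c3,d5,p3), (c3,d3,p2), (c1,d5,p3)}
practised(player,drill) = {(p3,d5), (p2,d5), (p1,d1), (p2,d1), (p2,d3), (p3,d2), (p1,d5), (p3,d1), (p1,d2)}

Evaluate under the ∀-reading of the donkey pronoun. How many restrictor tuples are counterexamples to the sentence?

2

"him" takes "a player" as antecedent and "it" takes "a drill"; both are donkey pronouns co-varying with the restrictor.
Strong reading: for every (c,d,p) with showed(c,d,p), practised(p,d).
Restrictor triples: (c1,d1,p3)→practised(p3,d1) ✓  (c1,d2,p3)→practised(p3,d2) ✓  (c1,d3,p3)→practised(p3,d3) ✗  (c1,d4,p1)→practised(p1,d4) ✗  (c1,d5,p3)→practised(p3,d5) ✓  (c3,d3,p2)→practised(p2,d3) ✓  (c3,d5,p3)→practised(p3,d5) ✓
Counterexamples (restrictor triples failing the scope): 2.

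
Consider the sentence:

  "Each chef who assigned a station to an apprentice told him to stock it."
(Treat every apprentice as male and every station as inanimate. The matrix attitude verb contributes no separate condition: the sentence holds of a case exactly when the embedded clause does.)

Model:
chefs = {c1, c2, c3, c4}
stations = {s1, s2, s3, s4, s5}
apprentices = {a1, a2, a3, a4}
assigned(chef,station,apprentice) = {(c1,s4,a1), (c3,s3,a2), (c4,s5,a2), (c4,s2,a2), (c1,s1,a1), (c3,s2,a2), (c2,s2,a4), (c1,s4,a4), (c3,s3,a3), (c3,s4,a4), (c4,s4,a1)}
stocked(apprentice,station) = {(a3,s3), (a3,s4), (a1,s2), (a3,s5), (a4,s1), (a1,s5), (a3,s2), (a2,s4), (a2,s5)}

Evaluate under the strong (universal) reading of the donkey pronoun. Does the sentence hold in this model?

"him" takes "an apprentice" as antecedent and "it" takes "a station"; both are donkey pronouns co-varying with the restrictor.
Strong reading: for every (c,s,a) with assigned(c,s,a), stocked(a,s).
Restrictor triples: (c1,s1,a1)→stocked(a1,s1) ✗  (c1,s4,a1)→stocked(a1,s4) ✗  (c1,s4,a4)→stocked(a4,s4) ✗  (c2,s2,a4)→stocked(a4,s2) ✗  (c3,s2,a2)→stocked(a2,s2) ✗  (c3,s3,a2)→stocked(a2,s3) ✗  (c3,s3,a3)→stocked(a3,s3) ✓  (c3,s4,a4)→stocked(a4,s4) ✗  (c4,s2,a2)→stocked(a2,s2) ✗  (c4,s4,a1)→stocked(a1,s4) ✗  (c4,s5,a2)→stocked(a2,s5) ✓
Counterexample: (c1,s1,a1) — stocked(a1,s1) does not hold.

False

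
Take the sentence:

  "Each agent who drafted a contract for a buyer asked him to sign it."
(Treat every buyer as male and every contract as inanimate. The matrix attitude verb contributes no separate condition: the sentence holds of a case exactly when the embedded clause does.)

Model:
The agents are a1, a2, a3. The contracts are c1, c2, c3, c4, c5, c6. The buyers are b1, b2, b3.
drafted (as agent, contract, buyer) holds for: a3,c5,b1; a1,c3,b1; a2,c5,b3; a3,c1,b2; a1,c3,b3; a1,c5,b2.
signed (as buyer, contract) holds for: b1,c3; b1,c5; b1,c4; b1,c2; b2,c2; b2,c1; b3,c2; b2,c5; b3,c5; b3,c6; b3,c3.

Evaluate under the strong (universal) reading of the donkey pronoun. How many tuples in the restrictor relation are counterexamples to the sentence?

0

"him" takes "a buyer" as antecedent and "it" takes "a contract"; both are donkey pronouns co-varying with the restrictor.
Strong reading: for every (a,c,b) with drafted(a,c,b), signed(b,c).
Restrictor triples: (a1,c3,b1)→signed(b1,c3) ✓  (a1,c3,b3)→signed(b3,c3) ✓  (a1,c5,b2)→signed(b2,c5) ✓  (a2,c5,b3)→signed(b3,c5) ✓  (a3,c1,b2)→signed(b2,c1) ✓  (a3,c5,b1)→signed(b1,c5) ✓
Counterexamples (restrictor triples failing the scope): 0.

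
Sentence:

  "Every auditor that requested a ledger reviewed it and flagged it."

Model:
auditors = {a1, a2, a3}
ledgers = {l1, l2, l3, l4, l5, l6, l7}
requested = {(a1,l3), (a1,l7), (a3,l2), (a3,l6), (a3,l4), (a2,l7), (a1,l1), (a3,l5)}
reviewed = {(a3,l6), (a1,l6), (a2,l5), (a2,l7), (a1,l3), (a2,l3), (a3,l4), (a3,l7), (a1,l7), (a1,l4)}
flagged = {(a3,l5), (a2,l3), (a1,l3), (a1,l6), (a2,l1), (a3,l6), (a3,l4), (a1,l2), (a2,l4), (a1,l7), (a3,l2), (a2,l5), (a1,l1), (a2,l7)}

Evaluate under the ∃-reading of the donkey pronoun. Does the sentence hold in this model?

"it" takes "a ledger" as antecedent — a donkey pronoun bound across the clause boundary.
Weak reading: every auditor a with some requested-ledger has at least one requested-ledger l such that reviewed(a,l) ∧ flagged(a,l).
Per auditor: a1:✓  a2:✓  a3:✓
Every auditor in the restrictor has a witness.

True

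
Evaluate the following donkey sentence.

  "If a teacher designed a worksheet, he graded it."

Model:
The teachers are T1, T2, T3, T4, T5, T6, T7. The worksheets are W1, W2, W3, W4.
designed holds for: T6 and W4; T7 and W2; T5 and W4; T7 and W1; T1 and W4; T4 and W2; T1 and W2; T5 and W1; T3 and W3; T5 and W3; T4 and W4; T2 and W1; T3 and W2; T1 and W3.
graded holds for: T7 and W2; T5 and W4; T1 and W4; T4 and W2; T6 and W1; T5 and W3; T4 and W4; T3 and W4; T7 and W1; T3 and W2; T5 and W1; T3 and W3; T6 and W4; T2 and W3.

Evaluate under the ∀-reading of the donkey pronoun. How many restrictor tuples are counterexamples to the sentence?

"it" takes "a worksheet" as antecedent — a donkey pronoun bound across the clause boundary.
Strong reading: for every (t,w) with designed(t,w), graded(t,w).
Restrictor pairs: (T1,W2) ✗  (T1,W3) ✗  (T1,W4) ✓  (T2,W1) ✗  (T3,W2) ✓  (T3,W3) ✓  (T4,W2) ✓  (T4,W4) ✓  (T5,W1) ✓  (T5,W3) ✓  (T5,W4) ✓  (T6,W4) ✓  (T7,W1) ✓  (T7,W2) ✓
Counterexamples (restrictor pairs failing the scope): 3.

3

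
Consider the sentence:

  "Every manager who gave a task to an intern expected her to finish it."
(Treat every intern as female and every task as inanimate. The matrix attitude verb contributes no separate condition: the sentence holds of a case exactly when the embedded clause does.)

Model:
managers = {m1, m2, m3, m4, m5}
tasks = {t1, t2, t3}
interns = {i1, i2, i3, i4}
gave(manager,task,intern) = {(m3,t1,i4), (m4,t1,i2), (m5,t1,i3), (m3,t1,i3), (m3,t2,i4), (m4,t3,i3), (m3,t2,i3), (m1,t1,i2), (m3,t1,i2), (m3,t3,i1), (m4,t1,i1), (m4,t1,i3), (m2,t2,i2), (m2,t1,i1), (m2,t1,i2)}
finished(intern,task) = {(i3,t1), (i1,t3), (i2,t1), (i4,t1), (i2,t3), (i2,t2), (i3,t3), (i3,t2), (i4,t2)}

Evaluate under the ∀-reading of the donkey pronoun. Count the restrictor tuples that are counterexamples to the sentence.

2

"her" takes "an intern" as antecedent and "it" takes "a task"; both are donkey pronouns co-varying with the restrictor.
Strong reading: for every (m,t,i) with gave(m,t,i), finished(i,t).
Restrictor triples: (m1,t1,i2)→finished(i2,t1) ✓  (m2,t1,i1)→finished(i1,t1) ✗  (m2,t1,i2)→finished(i2,t1) ✓  (m2,t2,i2)→finished(i2,t2) ✓  (m3,t1,i2)→finished(i2,t1) ✓  (m3,t1,i3)→finished(i3,t1) ✓  (m3,t1,i4)→finished(i4,t1) ✓  (m3,t2,i3)→finished(i3,t2) ✓  (m3,t2,i4)→finished(i4,t2) ✓  (m3,t3,i1)→finished(i1,t3) ✓  (m4,t1,i1)→finished(i1,t1) ✗  (m4,t1,i2)→finished(i2,t1) ✓  (m4,t1,i3)→finished(i3,t1) ✓  (m4,t3,i3)→finished(i3,t3) ✓  (m5,t1,i3)→finished(i3,t1) ✓
Counterexamples (restrictor triples failing the scope): 2.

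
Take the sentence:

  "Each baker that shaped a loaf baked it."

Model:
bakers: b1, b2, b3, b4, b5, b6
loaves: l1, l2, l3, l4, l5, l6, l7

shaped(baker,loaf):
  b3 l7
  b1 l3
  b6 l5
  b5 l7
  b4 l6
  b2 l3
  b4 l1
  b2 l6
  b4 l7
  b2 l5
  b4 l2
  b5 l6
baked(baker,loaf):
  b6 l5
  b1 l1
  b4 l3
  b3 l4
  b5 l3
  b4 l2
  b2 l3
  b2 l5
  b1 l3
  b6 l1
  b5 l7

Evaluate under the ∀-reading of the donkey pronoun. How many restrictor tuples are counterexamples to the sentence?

"it" takes "a loaf" as antecedent — a donkey pronoun bound across the clause boundary.
Strong reading: for every (b,l) with shaped(b,l), baked(b,l).
Restrictor pairs: (b1,l3) ✓  (b2,l3) ✓  (b2,l5) ✓  (b2,l6) ✗  (b3,l7) ✗  (b4,l1) ✗  (b4,l2) ✓  (b4,l6) ✗  (b4,l7) ✗  (b5,l6) ✗  (b5,l7) ✓  (b6,l5) ✓
Counterexamples (restrictor pairs failing the scope): 6.

6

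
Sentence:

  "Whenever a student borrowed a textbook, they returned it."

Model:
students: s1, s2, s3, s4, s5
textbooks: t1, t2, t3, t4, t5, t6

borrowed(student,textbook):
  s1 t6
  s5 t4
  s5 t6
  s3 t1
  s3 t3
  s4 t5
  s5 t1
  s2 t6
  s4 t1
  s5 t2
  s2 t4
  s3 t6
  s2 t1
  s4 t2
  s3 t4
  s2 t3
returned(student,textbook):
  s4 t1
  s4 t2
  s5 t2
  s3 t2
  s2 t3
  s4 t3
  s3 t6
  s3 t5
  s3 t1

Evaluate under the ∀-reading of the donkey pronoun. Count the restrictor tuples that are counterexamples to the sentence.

10

"it" takes "a textbook" as antecedent — a donkey pronoun bound across the clause boundary.
Strong reading: for every (s,t) with borrowed(s,t), returned(s,t).
Restrictor pairs: (s1,t6) ✗  (s2,t1) ✗  (s2,t3) ✓  (s2,t4) ✗  (s2,t6) ✗  (s3,t1) ✓  (s3,t3) ✗  (s3,t4) ✗  (s3,t6) ✓  (s4,t1) ✓  (s4,t2) ✓  (s4,t5) ✗  (s5,t1) ✗  (s5,t2) ✓  (s5,t4) ✗  (s5,t6) ✗
Counterexamples (restrictor pairs failing the scope): 10.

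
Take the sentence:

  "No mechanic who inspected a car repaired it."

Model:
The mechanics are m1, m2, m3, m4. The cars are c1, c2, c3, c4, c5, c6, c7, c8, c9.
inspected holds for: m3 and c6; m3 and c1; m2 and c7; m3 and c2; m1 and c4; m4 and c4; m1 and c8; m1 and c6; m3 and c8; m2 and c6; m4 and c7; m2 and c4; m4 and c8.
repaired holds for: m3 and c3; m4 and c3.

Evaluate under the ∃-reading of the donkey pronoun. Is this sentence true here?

"it" takes "a car" as antecedent — a donkey pronoun bound across the clause boundary.
Truth condition: for no (m,c) with inspected(m,c) does repaired(m,c) hold.
Restrictor pairs — does the scope hold? (m1,c4):fails  (m1,c6):fails  (m1,c8):fails  (m2,c4):fails  (m2,c6):fails  (m2,c7):fails  (m3,c1):fails  (m3,c2):fails  (m3,c6):fails  (m3,c8):fails  (m4,c4):fails  (m4,c7):fails  (m4,c8):fails
Scope holds for no restrictor pair, so the sentence is true.

True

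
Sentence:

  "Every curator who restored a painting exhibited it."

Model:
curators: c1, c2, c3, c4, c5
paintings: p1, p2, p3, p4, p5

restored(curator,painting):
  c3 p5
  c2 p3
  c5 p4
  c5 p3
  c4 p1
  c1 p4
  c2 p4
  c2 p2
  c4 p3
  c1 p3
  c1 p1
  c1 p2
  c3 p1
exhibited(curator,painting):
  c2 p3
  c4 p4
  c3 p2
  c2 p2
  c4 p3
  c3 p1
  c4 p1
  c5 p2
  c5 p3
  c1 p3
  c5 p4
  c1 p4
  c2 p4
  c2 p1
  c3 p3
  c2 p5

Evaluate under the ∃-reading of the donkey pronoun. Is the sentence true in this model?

True

"it" takes "a painting" as antecedent — a donkey pronoun bound across the clause boundary.
Weak reading: every curator c with some restored-painting has at least one restored-painting p such that exhibited(c,p).
Per curator: c1:✓  c2:✓  c3:✓  c4:✓  c5:✓
Every curator in the restrictor has a witness.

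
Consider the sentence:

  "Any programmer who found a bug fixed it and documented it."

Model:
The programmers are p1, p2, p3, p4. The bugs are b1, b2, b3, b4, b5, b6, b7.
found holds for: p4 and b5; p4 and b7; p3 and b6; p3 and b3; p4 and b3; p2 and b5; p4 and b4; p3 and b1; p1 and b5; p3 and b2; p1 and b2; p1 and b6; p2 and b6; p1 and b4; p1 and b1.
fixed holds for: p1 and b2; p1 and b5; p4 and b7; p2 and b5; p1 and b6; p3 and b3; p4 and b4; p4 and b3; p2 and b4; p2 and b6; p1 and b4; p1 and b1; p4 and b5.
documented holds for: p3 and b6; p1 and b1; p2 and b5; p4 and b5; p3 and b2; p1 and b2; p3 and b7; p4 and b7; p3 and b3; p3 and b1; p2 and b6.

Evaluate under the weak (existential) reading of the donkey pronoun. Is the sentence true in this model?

"it" takes "a bug" as antecedent — a donkey pronoun bound across the clause boundary.
Weak reading: every programmer p with some found-bug has at least one found-bug b such that fixed(p,b) ∧ documented(p,b).
Per programmer: p1:✓  p2:✓  p3:✓  p4:✓
Every programmer in the restrictor has a witness.

True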